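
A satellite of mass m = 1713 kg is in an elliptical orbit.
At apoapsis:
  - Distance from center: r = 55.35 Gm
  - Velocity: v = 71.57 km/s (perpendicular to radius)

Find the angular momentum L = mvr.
r = 55.35 Gm = 5.535 × 10^10 m
v = 71.57 km/s = 71570 m/s
vr = 71570 × 5.535 × 10^10 = 3.9614 × 10^15 m²/s
L = m × vr = 1713 × 3.9614 × 10^15 = 6.78588 × 10^18 kg·m²/s ≈ 6.786 × 10^18 kg·m²/s

Final answer: L = 6.786 × 10^18 kg·m²/s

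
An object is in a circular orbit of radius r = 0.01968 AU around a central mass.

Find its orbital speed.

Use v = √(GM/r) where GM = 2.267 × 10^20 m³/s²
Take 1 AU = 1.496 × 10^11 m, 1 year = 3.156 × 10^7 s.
r = 0.01968 AU = 2.94413 × 10^9 m
GM = 2.267 × 10^20 m³/s²
GM/r = (2.267 × 10^20) / (2.94413 × 10^9) = 7.70007 × 10^10 m²/s²
v = √(GM/r) = 277490 m/s ≈ 58.54 AU/year

Final answer: 58.54 AU/year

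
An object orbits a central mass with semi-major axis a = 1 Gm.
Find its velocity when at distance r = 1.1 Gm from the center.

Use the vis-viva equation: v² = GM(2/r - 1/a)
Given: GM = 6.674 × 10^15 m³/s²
a = 1 Gm = 1 × 10^9 m
r = 1.1 Gm = 1.1 × 10^9 m
GM = 6.674 × 10^15 m³/s²
2/r − 1/a = 1.81818 × 10^-9 − 1 × 10^-9 = 8.18182 × 10^-10 m⁻¹
v² = GM (2/r − 1/a) = 5.46055 × 10^6 m²/s²
v = 2336.78 m/s ≈ 2.337 km/s

Final answer: 2.337 km/s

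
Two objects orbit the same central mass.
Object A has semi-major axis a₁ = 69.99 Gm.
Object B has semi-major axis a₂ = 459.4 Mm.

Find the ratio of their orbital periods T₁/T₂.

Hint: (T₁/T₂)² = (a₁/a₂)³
a₁ = 69.99 Gm = 6.999 × 10^10 m
a₂ = 459.4 Mm = 4.594 × 10^8 m
a₁/a₂ = 152.351
T₁/T₂ = (a₁/a₂)^(3/2) = (152.351)^1.5 = 1880.47

Final answer: T₁/T₂ = 1880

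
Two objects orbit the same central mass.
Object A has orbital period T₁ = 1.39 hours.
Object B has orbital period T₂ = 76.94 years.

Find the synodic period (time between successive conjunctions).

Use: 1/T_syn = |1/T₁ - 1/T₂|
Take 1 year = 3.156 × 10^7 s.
T₁ = 1.39 hours = 5004 s
T₂ = 76.94 years = 2.42823 × 10^9 s
1/T₁ = 0.00019984 s⁻¹
1/T₂ = 4.11823 × 10^-10 s⁻¹
|1/T₁ − 1/T₂| = 0.00019984 s⁻¹
T_syn = 1 / |1/T₁ − 1/T₂| = 5004.01 s ≈ 1.39 hours

Final answer: T_syn = 1.39 hours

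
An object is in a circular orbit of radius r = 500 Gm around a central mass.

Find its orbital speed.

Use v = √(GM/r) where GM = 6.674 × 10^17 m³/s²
r = 500 Gm = 5 × 10^11 m
GM = 6.674 × 10^17 m³/s²
GM/r = (6.674 × 10^17) / (5 × 10^11) = 1.3348 × 10^6 m²/s²
v = √(GM/r) = 1155.34 m/s ≈ 1.155 km/s

Final answer: 1.155 km/s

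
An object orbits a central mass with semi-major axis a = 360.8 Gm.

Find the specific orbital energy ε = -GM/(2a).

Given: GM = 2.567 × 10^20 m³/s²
a = 360.8 Gm = 3.608 × 10^11 m
GM = 2.567 × 10^20 m³/s²
2a = 7.216 × 10^11 m
ε = −GM/(2a) = -3.55737 × 10^8 J/kg ≈ -355.7 MJ/kg

Final answer: -355.7 MJ/kg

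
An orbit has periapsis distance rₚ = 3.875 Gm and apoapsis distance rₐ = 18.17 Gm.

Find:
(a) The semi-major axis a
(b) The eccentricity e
rₚ = 3.875 Gm = 3.875 × 10^9 m
rₐ = 18.17 Gm = 1.817 × 10^10 m
(a) a = (rₚ + rₐ)/2 = 1.10225 × 10^10 m ≈ 11.02 Gm
(b) e = (rₐ − rₚ)/(rₐ + rₚ) = (1.4295 × 10^10) / (2.2045 × 10^10) = 0.648446

Final answer:
(a) a = 11.02 Gm
(b) e = 0.6484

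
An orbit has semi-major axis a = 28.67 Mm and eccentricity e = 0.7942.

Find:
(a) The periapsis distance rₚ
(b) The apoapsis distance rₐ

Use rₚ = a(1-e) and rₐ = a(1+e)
a = 28.67 Mm = 2.867 × 10^7 m
e = 0.7942:  1 − e = 0.2058,  1 + e = 1.7942
(a) rₚ = a(1 − e) = 2.867 × 10^7 m × 0.2058 = 5.90029 × 10^6 m ≈ 5.9 Mm
(b) rₐ = a(1 + e) = 2.867 × 10^7 m × 1.7942 = 5.14397 × 10^7 m ≈ 51.44 Mm

Final answer:
(a) rₚ = 5.9 Mm
(b) rₐ = 51.44 Mm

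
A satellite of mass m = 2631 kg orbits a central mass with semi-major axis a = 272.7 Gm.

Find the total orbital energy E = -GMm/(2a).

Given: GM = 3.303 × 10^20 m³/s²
a = 272.7 Gm = 2.727 × 10^11 m
GM = 3.303 × 10^20 m³/s²
2a = 5.454 × 10^11 m
GMm = 3.303 × 10^20 × 2631 = 8.69019 × 10^23 m³·kg/s²
E = −GMm/(2a) = -1.59336 × 10^12 J ≈ -1.593 TJ

Final answer: -1.593 TJ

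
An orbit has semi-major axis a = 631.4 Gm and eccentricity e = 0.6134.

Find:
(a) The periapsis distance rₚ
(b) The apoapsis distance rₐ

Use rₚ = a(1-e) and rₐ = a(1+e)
a = 631.4 Gm = 6.314 × 10^11 m
e = 0.6134:  1 − e = 0.3866,  1 + e = 1.6134
(a) rₚ = a(1 − e) = 6.314 × 10^11 m × 0.3866 = 2.44099 × 10^11 m ≈ 244.1 Gm
(b) rₐ = a(1 + e) = 6.314 × 10^11 m × 1.6134 = 1.0187 × 10^12 m ≈ 1.019 Tm

Final answer:
(a) rₚ = 244.1 Gm
(b) rₐ = 1.019 Tm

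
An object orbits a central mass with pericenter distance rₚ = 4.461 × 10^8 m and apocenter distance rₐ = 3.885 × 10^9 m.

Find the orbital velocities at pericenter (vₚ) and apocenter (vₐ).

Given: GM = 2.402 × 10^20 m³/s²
rₚ = 4.461 × 10^8 m
rₐ = 3.885 × 10^9 m
GM = 2.402 × 10^20 m³/s²
a = (rₚ + rₐ)/2 = 2.16555 × 10^9 m
Vis-viva: v² = GM (2/r − 1/a)
vₚ² = 2.402 × 10^20 × (4.4833 × 10^-9 − 4.61776 × 10^-10) = 9.6597 × 10^11 m²/s²
vₚ = 982838 m/s ≈ 982.8 km/s
vₐ² = 2.402 × 10^20 × (5.14801 × 10^-10 − 4.61776 × 10^-10) = 1.27364 × 10^10 m²/s²
vₐ = 112856 m/s ≈ 112.9 km/s

Final answer: vₚ = 982.8 km/s, vₐ = 112.9 km/s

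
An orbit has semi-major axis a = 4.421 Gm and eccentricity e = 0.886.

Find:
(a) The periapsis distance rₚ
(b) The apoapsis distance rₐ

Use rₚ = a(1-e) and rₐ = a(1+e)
a = 4.421 Gm = 4.421 × 10^9 m
e = 0.886:  1 − e = 0.114,  1 + e = 1.886
(a) rₚ = a(1 − e) = 4.421 × 10^9 m × 0.114 = 5.03994 × 10^8 m ≈ 504 Mm
(b) rₐ = a(1 + e) = 4.421 × 10^9 m × 1.886 = 8.33801 × 10^9 m ≈ 8.338 Gm

Final answer:
(a) rₚ = 504 Mm
(b) rₐ = 8.338 Gm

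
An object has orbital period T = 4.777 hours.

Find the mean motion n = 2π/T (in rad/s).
T = 4.777 hours = 17197.2 s
n = 2π / 17197.2 s = 0.000365361 rad/s ≈ 0.0003654 rad/s

Final answer: n = 0.0003654 rad/s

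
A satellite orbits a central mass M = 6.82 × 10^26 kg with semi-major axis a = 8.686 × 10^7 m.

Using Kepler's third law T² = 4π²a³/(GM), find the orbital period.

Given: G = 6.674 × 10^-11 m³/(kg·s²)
M = 6.82 × 10^26 kg
GM = G × M = 6.674 × 10^-11 × 6.82 × 10^26 = 4.55167 × 10^16 m³/s²
a = 8.686 × 10^7 m
a³ = 6.55329 × 10^23 m³
T = 2π √(a³/GM) = 2π √((6.55329 × 10^23) / (4.55167 × 10^16)) = 2π × 3794.41 s
T = 23841 s ≈ 6.622 hours

Final answer: 6.622 hours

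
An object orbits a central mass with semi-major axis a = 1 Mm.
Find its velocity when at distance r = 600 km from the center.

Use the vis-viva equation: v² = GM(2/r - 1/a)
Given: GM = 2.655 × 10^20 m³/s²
a = 1 Mm = 1 × 10^6 m
r = 600 km = 600000 m
GM = 2.655 × 10^20 m³/s²
2/r − 1/a = 3.33333 × 10^-6 − 1 × 10^-6 = 2.33333 × 10^-6 m⁻¹
v² = GM (2/r − 1/a) = 6.195 × 10^14 m²/s²
v = 2.48898 × 10^7 m/s ≈ 2.489 × 10^4 km/s

Final answer: 2.489 × 10^4 km/s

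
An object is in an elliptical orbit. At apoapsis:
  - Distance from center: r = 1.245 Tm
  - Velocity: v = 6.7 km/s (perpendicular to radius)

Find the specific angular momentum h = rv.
r = 1.245 Tm = 1.245 × 10^12 m
v = 6.7 km/s = 6700 m/s
h = rv = 1.245 × 10^12 × 6700 = 8.3415 × 10^15 m²/s ≈ 8.342 × 10^15 m²/s

Final answer: h = 8.342 × 10^15 m²/s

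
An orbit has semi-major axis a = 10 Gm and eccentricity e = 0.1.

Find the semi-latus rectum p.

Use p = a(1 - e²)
a = 10 Gm = 1 × 10^10 m
e = 0.1,  e² = 0.01,  1 − e² = 0.99
p = a(1 − e²) = 1 × 10^10 m × 0.99 = 9.9 × 10^9 m ≈ 9.9 Gm

Final answer: p = 9.9 Gm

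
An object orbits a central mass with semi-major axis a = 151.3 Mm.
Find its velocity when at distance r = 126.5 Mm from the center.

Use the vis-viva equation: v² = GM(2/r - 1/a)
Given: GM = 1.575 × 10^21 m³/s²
a = 151.3 Mm = 1.513 × 10^8 m
r = 126.5 Mm = 1.265 × 10^8 m
GM = 1.575 × 10^21 m³/s²
2/r − 1/a = 1.58103 × 10^-8 − 6.60939 × 10^-9 = 9.20089 × 10^-9 m⁻¹
v² = GM (2/r − 1/a) = 1.44914 × 10^13 m²/s²
v = 3.80676 × 10^6 m/s ≈ 3807 km/s

Final answer: 3807 km/s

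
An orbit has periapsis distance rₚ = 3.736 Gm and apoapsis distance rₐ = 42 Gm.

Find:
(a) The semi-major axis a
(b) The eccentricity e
rₚ = 3.736 Gm = 3.736 × 10^9 m
rₐ = 42 Gm = 4.2 × 10^10 m
(a) a = (rₚ + rₐ)/2 = 2.2868 × 10^10 m ≈ 22.87 Gm
(b) e = (rₐ − rₚ)/(rₐ + rₚ) = (3.8264 × 10^10) / (4.5736 × 10^10) = 0.836628

Final answer:
(a) a = 22.87 Gm
(b) e = 0.8366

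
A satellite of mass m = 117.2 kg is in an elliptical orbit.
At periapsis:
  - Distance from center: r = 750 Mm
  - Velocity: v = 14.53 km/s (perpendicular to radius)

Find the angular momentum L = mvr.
r = 750 Mm = 7.5 × 10^8 m
v = 14.53 km/s = 14530 m/s
vr = 14530 × 7.5 × 10^8 = 1.08975 × 10^13 m²/s
L = m × vr = 117.2 × 1.08975 × 10^13 = 1.27719 × 10^15 kg·m²/s ≈ 1.277 × 10^15 kg·m²/s

Final answer: L = 1.277 × 10^15 kg·m²/s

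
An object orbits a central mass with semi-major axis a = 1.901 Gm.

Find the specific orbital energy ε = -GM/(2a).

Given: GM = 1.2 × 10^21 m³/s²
a = 1.901 Gm = 1.901 × 10^9 m
GM = 1.2 × 10^21 m³/s²
2a = 3.802 × 10^9 m
ε = −GM/(2a) = -3.15623 × 10^11 J/kg ≈ -315.6 GJ/kg

Final answer: -315.6 GJ/kg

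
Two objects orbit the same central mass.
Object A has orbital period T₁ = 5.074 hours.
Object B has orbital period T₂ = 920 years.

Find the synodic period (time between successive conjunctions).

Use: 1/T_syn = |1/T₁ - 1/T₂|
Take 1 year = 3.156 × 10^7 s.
T₁ = 5.074 hours = 18266.4 s
T₂ = 920 years = 2.90352 × 10^10 s
1/T₁ = 5.47453 × 10^-5 s⁻¹
1/T₂ = 3.4441 × 10^-11 s⁻¹
|1/T₁ − 1/T₂| = 5.47453 × 10^-5 s⁻¹
T_syn = 1 / |1/T₁ − 1/T₂| = 18266.4 s ≈ 5.074 hours

Final answer: T_syn = 5.074 hours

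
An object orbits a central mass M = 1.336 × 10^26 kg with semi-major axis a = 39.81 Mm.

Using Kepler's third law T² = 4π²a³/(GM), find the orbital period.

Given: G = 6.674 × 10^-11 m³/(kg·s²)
M = 1.336 × 10^26 kg
GM = G × M = 6.674 × 10^-11 × 1.336 × 10^26 = 8.91646 × 10^15 m³/s²
a = 39.81 Mm = 3.981 × 10^7 m
a³ = 6.30923 × 10^22 m³
T = 2π √(a³/GM) = 2π √((6.30923 × 10^22) / (8.91646 × 10^15)) = 2π × 2660.06 s
T = 16713.7 s ≈ 4.643 hours

Final answer: 4.643 hours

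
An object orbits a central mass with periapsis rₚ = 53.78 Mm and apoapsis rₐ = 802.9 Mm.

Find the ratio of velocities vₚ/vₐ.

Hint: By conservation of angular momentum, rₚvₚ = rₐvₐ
rₚ = 53.78 Mm = 5.378 × 10^7 m
rₐ = 802.9 Mm = 8.029 × 10^8 m
rₚvₚ = rₐvₐ  ⇒  vₚ/vₐ = rₐ/rₚ
vₚ/vₐ = (8.029 × 10^8) / (5.378 × 10^7) = 14.9293

Final answer: vₚ/vₐ = 14.93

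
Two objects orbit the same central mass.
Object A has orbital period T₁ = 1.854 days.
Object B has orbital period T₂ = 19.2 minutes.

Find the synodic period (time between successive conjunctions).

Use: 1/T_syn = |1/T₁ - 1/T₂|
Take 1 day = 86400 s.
T₁ = 1.854 days = 160186 s
T₂ = 19.2 minutes = 1152 s
1/T₁ = 6.24276 × 10^-6 s⁻¹
1/T₂ = 0.000868056 s⁻¹
|1/T₁ − 1/T₂| = 0.000861813 s⁻¹
T_syn = 1 / |1/T₁ − 1/T₂| = 1160.34 s ≈ 19.34 minutes

Final answer: T_syn = 19.34 minutes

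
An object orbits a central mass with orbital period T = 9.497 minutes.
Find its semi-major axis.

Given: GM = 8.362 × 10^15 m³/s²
T = 9.497 minutes = 569.82 s
GM = 8.362 × 10^15 m³/s²
Kepler's third law: a³ = GM T² / (4π²)
T² = 324695 s²
a³ = (8.362 × 10^15) × 324695 / (4π²) = 6.87742 × 10^19 m³
a = (a³)^(1/3) = 4.09709 × 10^6 m ≈ 4.097 Mm

Final answer: 4.097 Mm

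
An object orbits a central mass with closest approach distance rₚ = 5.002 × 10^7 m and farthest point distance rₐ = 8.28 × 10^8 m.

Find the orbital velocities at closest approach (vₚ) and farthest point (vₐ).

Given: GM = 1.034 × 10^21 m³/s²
rₚ = 5.002 × 10^7 m
rₐ = 8.28 × 10^8 m
GM = 1.034 × 10^21 m³/s²
a = (rₚ + rₐ)/2 = 4.3901 × 10^8 m
Vis-viva: v² = GM (2/r − 1/a)
vₚ² = 1.034 × 10^21 × (3.9984 × 10^-8 − 2.27785 × 10^-9) = 3.89882 × 10^13 m²/s²
vₚ = 6.24405 × 10^6 m/s ≈ 6244 km/s
vₐ² = 1.034 × 10^21 × (2.41546 × 10^-9 − 2.27785 × 10^-9) = 1.42285 × 10^11 m²/s²
vₐ = 377207 m/s ≈ 377.2 km/s

Final answer: vₚ = 6244 km/s, vₐ = 377.2 km/s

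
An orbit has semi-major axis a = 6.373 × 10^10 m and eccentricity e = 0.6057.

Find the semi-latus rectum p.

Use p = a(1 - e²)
a = 6.373 × 10^10 m
e = 0.6057,  e² = 0.366872,  1 − e² = 0.633128
p = a(1 − e²) = 6.373 × 10^10 m × 0.633128 = 4.03492 × 10^10 m ≈ 4.035 × 10^10 m

Final answer: p = 4.035 × 10^10 m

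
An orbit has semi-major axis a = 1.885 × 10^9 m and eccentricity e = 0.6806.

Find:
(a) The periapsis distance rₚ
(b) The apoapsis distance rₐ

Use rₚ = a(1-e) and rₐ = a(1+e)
a = 1.885 × 10^9 m
e = 0.6806:  1 − e = 0.3194,  1 + e = 1.6806
(a) rₚ = a(1 − e) = 1.885 × 10^9 m × 0.3194 = 6.02069 × 10^8 m ≈ 6.021 × 10^8 m
(b) rₐ = a(1 + e) = 1.885 × 10^9 m × 1.6806 = 3.16793 × 10^9 m ≈ 3.168 × 10^9 m

Final answer:
(a) rₚ = 6.021 × 10^8 m
(b) rₐ = 3.168 × 10^9 m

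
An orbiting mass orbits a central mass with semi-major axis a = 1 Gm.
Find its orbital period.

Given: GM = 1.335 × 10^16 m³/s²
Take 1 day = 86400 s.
a = 1 Gm = 1 × 10^9 m
GM = 1.335 × 10^16 m³/s²
a³ = 1 × 10^27 m³
T = 2π √(a³/GM) = 2π √((1 × 10^27) / (1.335 × 10^16)) = 2π × 273690 s
T = 1.71965 × 10^6 s ≈ 19.9 days

Final answer: 19.9 days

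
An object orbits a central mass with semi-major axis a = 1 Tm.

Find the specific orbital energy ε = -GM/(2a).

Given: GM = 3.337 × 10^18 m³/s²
a = 1 Tm = 1 × 10^12 m
GM = 3.337 × 10^18 m³/s²
2a = 2 × 10^12 m
ε = −GM/(2a) = -1.6685 × 10^6 J/kg ≈ -1.669 MJ/kg

Final answer: -1.669 MJ/kg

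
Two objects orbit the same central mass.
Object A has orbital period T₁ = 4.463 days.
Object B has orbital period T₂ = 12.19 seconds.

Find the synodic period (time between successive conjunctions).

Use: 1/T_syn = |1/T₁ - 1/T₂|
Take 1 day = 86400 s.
T₁ = 4.463 days = 385603 s
T₂ = 12.19 seconds
1/T₁ = 2.59334 × 10^-6 s⁻¹
1/T₂ = 0.0820345 s⁻¹
|1/T₁ − 1/T₂| = 0.0820319 s⁻¹
T_syn = 1 / |1/T₁ − 1/T₂| = 12.1904 s ≈ 12.19 seconds

Final answer: T_syn = 12.19 seconds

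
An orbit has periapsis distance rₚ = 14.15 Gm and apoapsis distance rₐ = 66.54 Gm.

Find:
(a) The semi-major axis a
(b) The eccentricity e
rₚ = 14.15 Gm = 1.415 × 10^10 m
rₐ = 66.54 Gm = 6.654 × 10^10 m
(a) a = (rₚ + rₐ)/2 = 4.0345 × 10^10 m ≈ 40.34 Gm
(b) e = (rₐ − rₚ)/(rₐ + rₚ) = (5.239 × 10^10) / (8.069 × 10^10) = 0.649275

Final answer:
(a) a = 40.34 Gm
(b) e = 0.6493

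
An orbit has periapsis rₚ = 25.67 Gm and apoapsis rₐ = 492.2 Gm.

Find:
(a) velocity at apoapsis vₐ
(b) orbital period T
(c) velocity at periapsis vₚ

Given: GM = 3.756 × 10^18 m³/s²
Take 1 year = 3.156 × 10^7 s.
rₚ = 25.67 Gm = 2.567 × 10^10 m
rₐ = 492.2 Gm = 4.922 × 10^11 m
GM = 3.756 × 10^18 m³/s²
a = (rₚ + rₐ)/2 = 2.58935 × 10^11 m
e = (rₐ − rₚ)/(rₐ + rₚ) = (4.6653 × 10^11) / (5.1787 × 10^11) = 0.900863
(a) vₐ² = GM (2/rₐ − 1/a) = 3.756 × 10^18 × (4.06339 × 10^-12 − 3.86197 × 10^-12) = 756518 m²/s²;  vₐ = 869.78 m/s ≈ 869.8 m/s
(b) a³ = 1.73609 × 10^34 m³;  T = 2π √(a³/GM) = 2π × 6.79866 × 10^7 s = 4.27172 × 10^8 s ≈ 13.54 years
(c) vₚ² = GM (2/rₚ − 1/a) = 3.756 × 10^18 × (7.7912 × 10^-11 − 3.86197 × 10^-12) = 2.78132 × 10^8 m²/s²;  vₚ = 16677.3 m/s ≈ 16.68 km/s

Final answer:
(a) velocity at apoapsis vₐ = 869.8 m/s
(b) orbital period T = 13.54 years
(c) velocity at periapsis vₚ = 16.68 km/s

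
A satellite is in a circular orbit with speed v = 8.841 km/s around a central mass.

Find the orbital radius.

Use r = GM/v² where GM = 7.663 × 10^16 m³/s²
v = 8.841 km/s = 8841 m/s
GM = 7.663 × 10^16 m³/s²
v² = 7.81633 × 10^7 m²/s²
r = GM/v² = (7.663 × 10^16) / (7.81633 × 10^7) = 9.80384 × 10^8 m ≈ 980.4 Mm

Final answer: 980.4 Mm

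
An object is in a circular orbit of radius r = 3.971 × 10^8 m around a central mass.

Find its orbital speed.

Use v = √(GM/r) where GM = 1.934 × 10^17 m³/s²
r = 3.971 × 10^8 m
GM = 1.934 × 10^17 m³/s²
GM/r = (1.934 × 10^17) / (3.971 × 10^8) = 4.87031 × 10^8 m²/s²
v = √(GM/r) = 22068.8 m/s ≈ 22.07 km/s

Final answer: 22.07 km/s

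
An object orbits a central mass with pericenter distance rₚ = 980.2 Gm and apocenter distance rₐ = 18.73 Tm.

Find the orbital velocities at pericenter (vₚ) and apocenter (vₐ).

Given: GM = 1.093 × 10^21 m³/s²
rₚ = 980.2 Gm = 9.802 × 10^11 m
rₐ = 18.73 Tm = 1.873 × 10^13 m
GM = 1.093 × 10^21 m³/s²
a = (rₚ + rₐ)/2 = 9.8551 × 10^12 m
Vis-viva: v² = GM (2/r − 1/a)
vₚ² = 1.093 × 10^21 × (2.0404 × 10^-12 − 1.0147 × 10^-13) = 2.11925 × 10^9 m²/s²
vₚ = 46035.3 m/s ≈ 46.04 km/s
vₐ² = 1.093 × 10^21 × (1.06781 × 10^-13 − 1.0147 × 10^-13) = 5.80412 × 10^6 m²/s²
vₐ = 2409.17 m/s ≈ 2.409 km/s

Final answer: vₚ = 46.04 km/s, vₐ = 2.409 km/s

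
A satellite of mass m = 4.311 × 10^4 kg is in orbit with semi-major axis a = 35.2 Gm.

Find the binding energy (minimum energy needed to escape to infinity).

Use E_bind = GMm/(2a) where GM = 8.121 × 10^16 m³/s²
a = 35.2 Gm = 3.52 × 10^10 m
GM = 8.121 × 10^16 m³/s²
m = 4.311 × 10^4 kg
GMm = 8.121 × 10^16 × 43110 = 3.50096 × 10^21 m³·kg/s²
2a = 7.04 × 10^10 m
E_bind = GMm/(2a) = 4.97296 × 10^10 J ≈ 49.73 GJ

Final answer: 49.73 GJ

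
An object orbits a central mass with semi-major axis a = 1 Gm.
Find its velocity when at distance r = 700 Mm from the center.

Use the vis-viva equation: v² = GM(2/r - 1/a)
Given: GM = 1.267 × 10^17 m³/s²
a = 1 Gm = 1 × 10^9 m
r = 700 Mm = 7 × 10^8 m
GM = 1.267 × 10^17 m³/s²
2/r − 1/a = 2.85714 × 10^-9 − 1 × 10^-9 = 1.85714 × 10^-9 m⁻¹
v² = GM (2/r − 1/a) = 2.353 × 10^8 m²/s²
v = 15339.5 m/s ≈ 15.34 km/s

Final answer: 15.34 km/s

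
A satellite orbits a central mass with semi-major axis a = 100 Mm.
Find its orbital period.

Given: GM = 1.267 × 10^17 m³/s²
a = 100 Mm = 1 × 10^8 m
GM = 1.267 × 10^17 m³/s²
a³ = 1 × 10^24 m³
T = 2π √(a³/GM) = 2π √((1 × 10^24) / (1.267 × 10^17)) = 2π × 2809.39 s
T = 17651.9 s ≈ 4.903 hours

Final answer: 4.903 hours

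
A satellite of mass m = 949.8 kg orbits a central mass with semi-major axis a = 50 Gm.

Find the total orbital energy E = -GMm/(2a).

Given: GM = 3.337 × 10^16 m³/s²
a = 50 Gm = 5 × 10^10 m
GM = 3.337 × 10^16 m³/s²
2a = 1 × 10^11 m
GMm = 3.337 × 10^16 × 949.8 = 3.16948 × 10^19 m³·kg/s²
E = −GMm/(2a) = -3.16948 × 10^8 J ≈ -316.9 MJ

Final answer: -316.9 MJ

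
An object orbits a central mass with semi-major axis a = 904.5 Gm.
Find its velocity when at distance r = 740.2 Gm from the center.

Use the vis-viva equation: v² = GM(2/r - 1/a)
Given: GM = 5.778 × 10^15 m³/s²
a = 904.5 Gm = 9.045 × 10^11 m
r = 740.2 Gm = 7.402 × 10^11 m
GM = 5.778 × 10^15 m³/s²
2/r − 1/a = 2.70197 × 10^-12 − 1.10558 × 10^-12 = 1.59639 × 10^-12 m⁻¹
v² = GM (2/r − 1/a) = 9223.94 m²/s²
v = 96.0413 m/s ≈ 96.04 m/s

Final answer: 96.04 m/s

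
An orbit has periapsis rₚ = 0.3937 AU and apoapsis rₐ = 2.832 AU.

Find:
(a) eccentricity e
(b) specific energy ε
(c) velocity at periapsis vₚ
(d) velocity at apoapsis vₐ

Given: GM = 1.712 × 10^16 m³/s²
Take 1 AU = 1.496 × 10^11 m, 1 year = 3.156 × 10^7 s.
rₚ = 0.3937 AU = 5.88975 × 10^10 m
rₐ = 2.832 AU = 4.23667 × 10^11 m
GM = 1.712 × 10^16 m³/s²
a = (rₚ + rₐ)/2 = 2.41282 × 10^11 m
e = (rₐ − rₚ)/(rₐ + rₚ) = (3.6477 × 10^11) / (4.82565 × 10^11) = 0.755898
(a) e = 0.755898 ≈ 0.7559
(b) 2a = 4.82565 × 10^11 m;  ε = −GM/(2a) = -35477.1 J/kg ≈ -35.48 kJ/kg
(c) vₚ² = GM (2/rₚ − 1/a) = 1.712 × 10^16 × (3.39573 × 10^-11 − 4.14452 × 10^-12) = 510395 m²/s²;  vₚ = 714.419 m/s ≈ 0.1507 AU/year
(d) vₐ² = GM (2/rₐ − 1/a) = 1.712 × 10^16 × (4.72069 × 10^-12 − 4.14452 × 10^-12) = 9863.94 m²/s²;  vₐ = 99.3174 m/s ≈ 99.32 m/s

Final answer:
(a) eccentricity e = 0.7559
(b) specific energy ε = -35.48 kJ/kg
(c) velocity at periapsis vₚ = 0.1507 AU/year
(d) velocity at apoapsis vₐ = 99.32 m/s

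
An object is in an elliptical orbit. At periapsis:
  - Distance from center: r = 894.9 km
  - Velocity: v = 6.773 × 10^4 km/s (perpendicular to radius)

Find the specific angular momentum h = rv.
r = 894.9 km = 894900 m
v = 6.773 × 10^4 km/s = 6.773 × 10^7 m/s
h = rv = 894900 × 6.773 × 10^7 = 6.06116 × 10^13 m²/s ≈ 6.061 × 10^13 m²/s

Final answer: h = 6.061 × 10^13 m²/s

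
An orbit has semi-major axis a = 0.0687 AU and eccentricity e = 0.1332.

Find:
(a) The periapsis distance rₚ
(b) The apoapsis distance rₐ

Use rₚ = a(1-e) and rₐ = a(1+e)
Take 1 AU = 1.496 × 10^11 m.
a = 0.0687 AU = 1.02775 × 10^10 m
e = 0.1332:  1 − e = 0.8668,  1 + e = 1.1332
(a) rₚ = a(1 − e) = 1.02775 × 10^10 m × 0.8668 = 8.90855 × 10^9 m ≈ 0.05955 AU
(b) rₐ = a(1 + e) = 1.02775 × 10^10 m × 1.1332 = 1.16465 × 10^10 m ≈ 0.07785 AU

Final answer:
(a) rₚ = 0.05955 AU
(b) rₐ = 0.07785 AU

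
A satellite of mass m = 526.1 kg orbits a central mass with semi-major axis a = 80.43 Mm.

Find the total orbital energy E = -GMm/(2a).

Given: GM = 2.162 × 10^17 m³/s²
a = 80.43 Mm = 8.043 × 10^7 m
GM = 2.162 × 10^17 m³/s²
2a = 1.6086 × 10^8 m
GMm = 2.162 × 10^17 × 526.1 = 1.13743 × 10^20 m³·kg/s²
E = −GMm/(2a) = -7.07092 × 10^11 J ≈ -707.1 GJ

Final answer: -707.1 GJ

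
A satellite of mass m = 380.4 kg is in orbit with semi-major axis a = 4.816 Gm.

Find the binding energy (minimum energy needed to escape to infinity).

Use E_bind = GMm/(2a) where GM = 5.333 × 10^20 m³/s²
a = 4.816 Gm = 4.816 × 10^9 m
GM = 5.333 × 10^20 m³/s²
m = 380.4 kg
GMm = 5.333 × 10^20 × 380.4 = 2.02867 × 10^23 m³·kg/s²
2a = 9.632 × 10^9 m
E_bind = GMm/(2a) = 2.10618 × 10^13 J ≈ 21.06 TJ

Final answer: 21.06 TJ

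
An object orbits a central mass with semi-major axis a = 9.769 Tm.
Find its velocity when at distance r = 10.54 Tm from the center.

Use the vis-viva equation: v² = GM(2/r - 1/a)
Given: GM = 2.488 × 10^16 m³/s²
a = 9.769 Tm = 9.769 × 10^12 m
r = 10.54 Tm = 1.054 × 10^13 m
GM = 2.488 × 10^16 m³/s²
2/r − 1/a = 1.89753 × 10^-13 − 1.02365 × 10^-13 = 8.73887 × 10^-14 m⁻¹
v² = GM (2/r − 1/a) = 2174.23 m²/s²
v = 46.6286 m/s ≈ 46.63 m/s

Final answer: 46.63 m/s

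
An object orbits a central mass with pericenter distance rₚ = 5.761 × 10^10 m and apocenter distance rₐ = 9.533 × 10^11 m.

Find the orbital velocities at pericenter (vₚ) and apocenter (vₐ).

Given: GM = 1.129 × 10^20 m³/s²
rₚ = 5.761 × 10^10 m
rₐ = 9.533 × 10^11 m
GM = 1.129 × 10^20 m³/s²
a = (rₚ + rₐ)/2 = 5.05455 × 10^11 m
Vis-viva: v² = GM (2/r − 1/a)
vₚ² = 1.129 × 10^20 × (3.47162 × 10^-11 − 1.97842 × 10^-12) = 3.6961 × 10^9 m²/s²
vₚ = 60795.5 m/s ≈ 60.8 km/s
vₐ² = 1.129 × 10^20 × (2.09798 × 10^-12 − 1.97842 × 10^-12) = 1.34983 × 10^7 m²/s²
vₐ = 3674.01 m/s ≈ 3.674 km/s

Final answer: vₚ = 60.8 km/s, vₐ = 3.674 km/s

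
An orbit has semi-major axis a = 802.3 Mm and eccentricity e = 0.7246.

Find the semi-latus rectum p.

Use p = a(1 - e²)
a = 802.3 Mm = 8.023 × 10^8 m
e = 0.7246,  e² = 0.525045,  1 − e² = 0.474955
p = a(1 − e²) = 8.023 × 10^8 m × 0.474955 = 3.81056 × 10^8 m ≈ 381.1 Mm

Final answer: p = 381.1 Mm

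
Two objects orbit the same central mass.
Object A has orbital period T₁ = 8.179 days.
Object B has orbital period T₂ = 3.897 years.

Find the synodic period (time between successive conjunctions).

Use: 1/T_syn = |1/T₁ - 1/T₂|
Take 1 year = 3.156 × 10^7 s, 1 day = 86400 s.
T₁ = 8.179 days = 706666 s
T₂ = 3.897 years = 1.22989 × 10^8 s
1/T₁ = 1.4151 × 10^-6 s⁻¹
1/T₂ = 8.13079 × 10^-9 s⁻¹
|1/T₁ − 1/T₂| = 1.40697 × 10^-6 s⁻¹
T_syn = 1 / |1/T₁ − 1/T₂| = 710749 s ≈ 8.226 days

Final answer: T_syn = 8.226 days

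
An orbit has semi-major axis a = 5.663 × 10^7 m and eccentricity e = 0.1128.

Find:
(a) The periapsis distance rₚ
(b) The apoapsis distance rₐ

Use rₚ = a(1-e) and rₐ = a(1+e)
a = 5.663 × 10^7 m
e = 0.1128:  1 − e = 0.8872,  1 + e = 1.1128
(a) rₚ = a(1 − e) = 5.663 × 10^7 m × 0.8872 = 5.02421 × 10^7 m ≈ 5.024 × 10^7 m
(b) rₐ = a(1 + e) = 5.663 × 10^7 m × 1.1128 = 6.30179 × 10^7 m ≈ 6.302 × 10^7 m

Final answer:
(a) rₚ = 5.024 × 10^7 m
(b) rₐ = 6.302 × 10^7 m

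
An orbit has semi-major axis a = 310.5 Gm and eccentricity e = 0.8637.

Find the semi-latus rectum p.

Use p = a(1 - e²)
a = 310.5 Gm = 3.105 × 10^11 m
e = 0.8637,  e² = 0.745978,  1 − e² = 0.254022
p = a(1 − e²) = 3.105 × 10^11 m × 0.254022 = 7.88739 × 10^10 m ≈ 78.87 Gm

Final answer: p = 78.87 Gm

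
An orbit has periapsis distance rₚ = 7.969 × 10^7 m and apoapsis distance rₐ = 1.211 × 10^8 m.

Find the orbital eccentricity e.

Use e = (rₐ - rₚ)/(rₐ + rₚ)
rₚ = 7.969 × 10^7 m
rₐ = 1.211 × 10^8 m
rₐ − rₚ = 4.141 × 10^7 m
rₐ + rₚ = 2.0079 × 10^8 m
e = (rₐ − rₚ)/(rₐ + rₚ) = 0.206235

Final answer: e = 0.2062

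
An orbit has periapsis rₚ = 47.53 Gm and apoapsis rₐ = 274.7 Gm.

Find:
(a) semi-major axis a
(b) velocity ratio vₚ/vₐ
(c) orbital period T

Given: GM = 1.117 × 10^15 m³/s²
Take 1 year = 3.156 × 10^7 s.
rₚ = 47.53 Gm = 4.753 × 10^10 m
rₐ = 274.7 Gm = 2.747 × 10^11 m
GM = 1.117 × 10^15 m³/s²
a = (rₚ + rₐ)/2 = 1.61115 × 10^11 m
e = (rₐ − rₚ)/(rₐ + rₚ) = (2.2717 × 10^11) / (3.2223 × 10^11) = 0.704993
(a) a = 1.61115 × 10^11 m ≈ 161.1 Gm
(b) vₚ/vₐ = rₐ/rₚ (angular momentum) = (2.747 × 10^11) / (4.753 × 10^10) = 5.77951 ≈ 5.78
(c) a³ = 4.18223 × 10^33 m³;  T = 2π √(a³/GM) = 2π × 1.93498 × 10^9 s = 1.21579 × 10^10 s ≈ 385.2 years

Final answer:
(a) semi-major axis a = 161.1 Gm
(b) velocity ratio vₚ/vₐ = 5.78
(c) orbital period T = 385.2 years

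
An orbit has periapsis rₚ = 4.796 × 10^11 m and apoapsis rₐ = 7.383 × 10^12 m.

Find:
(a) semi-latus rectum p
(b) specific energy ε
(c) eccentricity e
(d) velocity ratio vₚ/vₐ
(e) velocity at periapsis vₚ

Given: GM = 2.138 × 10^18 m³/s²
rₚ = 4.796 × 10^11 m
rₐ = 7.383 × 10^12 m
GM = 2.138 × 10^18 m³/s²
a = (rₚ + rₐ)/2 = 3.9313 × 10^12 m
e = (rₐ − rₚ)/(rₐ + rₚ) = (6.9034 × 10^12) / (7.8626 × 10^12) = 0.878005
(a) 1 − e² = 0.229108;  p = a(1 − e²) = 3.9313 × 10^12 × 0.229108 = 9.00691 × 10^11 m ≈ 9.007 × 10^11 m
(b) 2a = 7.8626 × 10^12 m;  ε = −GM/(2a) = -271920 J/kg ≈ -271.9 kJ/kg
(c) e = 0.878005 ≈ 0.878
(d) vₚ/vₐ = rₐ/rₚ (angular momentum) = (7.383 × 10^12) / (4.796 × 10^11) = 15.3941 ≈ 15.39
(e) vₚ² = GM (2/rₚ − 1/a) = 2.138 × 10^18 × (4.17014 × 10^-12 − 2.54369 × 10^-13) = 8.37192 × 10^6 m²/s²;  vₚ = 2893.43 m/s ≈ 2.893 km/s

Final answer:
(a) semi-latus rectum p = 9.007 × 10^11 m
(b) specific energy ε = -271.9 kJ/kg
(c) eccentricity e = 0.878
(d) velocity ratio vₚ/vₐ = 15.39
(e) velocity at periapsis vₚ = 2.893 km/s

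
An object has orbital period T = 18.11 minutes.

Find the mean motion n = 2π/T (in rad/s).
T = 18.11 minutes = 1086.6 s
n = 2π / 1086.6 s = 0.00578243 rad/s ≈ 0.005782 rad/s

Final answer: n = 0.005782 rad/s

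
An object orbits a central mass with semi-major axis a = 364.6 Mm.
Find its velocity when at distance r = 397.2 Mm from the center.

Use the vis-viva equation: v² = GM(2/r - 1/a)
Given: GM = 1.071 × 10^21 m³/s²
a = 364.6 Mm = 3.646 × 10^8 m
r = 397.2 Mm = 3.972 × 10^8 m
GM = 1.071 × 10^21 m³/s²
2/r − 1/a = 5.03525 × 10^-9 − 2.74273 × 10^-9 = 2.29251 × 10^-9 m⁻¹
v² = GM (2/r − 1/a) = 2.45528 × 10^12 m²/s²
v = 1.56693 × 10^6 m/s ≈ 1567 km/s

Final answer: 1567 km/s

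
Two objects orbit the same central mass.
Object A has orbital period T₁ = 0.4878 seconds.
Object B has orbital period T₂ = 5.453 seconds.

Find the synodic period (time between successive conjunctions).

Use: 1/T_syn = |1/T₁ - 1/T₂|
T₁ = 0.4878 seconds
T₂ = 5.453 seconds
1/T₁ = 2.05002 s⁻¹
1/T₂ = 0.183385 s⁻¹
|1/T₁ − 1/T₂| = 1.86664 s⁻¹
T_syn = 1 / |1/T₁ − 1/T₂| = 0.535723 s ≈ 0.5357 seconds

Final answer: T_syn = 0.5357 seconds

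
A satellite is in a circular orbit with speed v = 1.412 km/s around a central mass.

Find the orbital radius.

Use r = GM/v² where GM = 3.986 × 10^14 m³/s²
v = 1.412 km/s = 1412 m/s
GM = 3.986 × 10^14 m³/s²
v² = 1.99374 × 10^6 m²/s²
r = GM/v² = (3.986 × 10^14) / (1.99374 × 10^6) = 1.99925 × 10^8 m ≈ 199.9 Mm

Final answer: 199.9 Mm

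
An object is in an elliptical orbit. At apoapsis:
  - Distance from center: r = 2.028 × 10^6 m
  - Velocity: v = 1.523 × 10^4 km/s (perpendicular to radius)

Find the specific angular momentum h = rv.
r = 2.028 × 10^6 m
v = 1.523 × 10^4 km/s = 1.523 × 10^7 m/s
h = rv = 2.028 × 10^6 × 1.523 × 10^7 = 3.08864 × 10^13 m²/s ≈ 3.089 × 10^13 m²/s

Final answer: h = 3.089 × 10^13 m²/s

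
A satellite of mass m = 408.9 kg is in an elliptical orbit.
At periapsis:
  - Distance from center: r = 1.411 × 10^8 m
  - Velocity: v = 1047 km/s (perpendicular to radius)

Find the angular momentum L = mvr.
r = 1.411 × 10^8 m
v = 1047 km/s = 1.047 × 10^6 m/s
vr = 1.047 × 10^6 × 1.411 × 10^8 = 1.47732 × 10^14 m²/s
L = m × vr = 408.9 × 1.47732 × 10^14 = 6.04075 × 10^16 kg·m²/s ≈ 6.041 × 10^16 kg·m²/s

Final answer: L = 6.041 × 10^16 kg·m²/s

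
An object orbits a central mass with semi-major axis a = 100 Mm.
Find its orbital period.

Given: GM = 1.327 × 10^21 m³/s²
a = 100 Mm = 1 × 10^8 m
GM = 1.327 × 10^21 m³/s²
a³ = 1 × 10^24 m³
T = 2π √(a³/GM) = 2π √((1 × 10^24) / (1.327 × 10^21)) = 2π × 27.4514 s
T = 172.482 s ≈ 2.875 minutes

Final answer: 2.875 minutes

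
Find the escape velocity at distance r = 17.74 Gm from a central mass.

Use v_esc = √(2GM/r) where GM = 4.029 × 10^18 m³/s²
r = 17.74 Gm = 1.774 × 10^10 m
GM = 4.029 × 10^18 m³/s²
2GM/r = 2 × (4.029 × 10^18) / (1.774 × 10^10) = 4.54228 × 10^8 m²/s²
v_esc = √(2GM/r) = 21312.6 m/s ≈ 21.31 km/s

Final answer: 21.31 km/s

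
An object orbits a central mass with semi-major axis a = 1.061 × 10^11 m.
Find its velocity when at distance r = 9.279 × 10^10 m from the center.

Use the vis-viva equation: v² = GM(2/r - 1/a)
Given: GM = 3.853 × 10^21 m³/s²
a = 1.061 × 10^11 m
r = 9.279 × 10^10 m
GM = 3.853 × 10^21 m³/s²
2/r − 1/a = 2.1554 × 10^-11 − 9.42507 × 10^-12 = 1.2129 × 10^-11 m⁻¹
v² = GM (2/r − 1/a) = 4.67329 × 10^10 m²/s²
v = 216178 m/s ≈ 216.2 km/s

Final answer: 216.2 km/s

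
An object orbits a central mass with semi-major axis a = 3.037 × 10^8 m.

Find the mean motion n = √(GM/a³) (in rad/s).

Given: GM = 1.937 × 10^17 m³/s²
a = 3.037 × 10^8 m
GM = 1.937 × 10^17 m³/s²
a³ = 2.80114 × 10^25 m³
GM/a³ = (1.937 × 10^17) / (2.80114 × 10^25) = 6.91505 × 10^-9 s⁻²
n = √(GM/a³) = 8.31568 × 10^-5 rad/s ≈ 8.316 × 10^-5 rad/s

Final answer: n = 8.316 × 10^-5 rad/s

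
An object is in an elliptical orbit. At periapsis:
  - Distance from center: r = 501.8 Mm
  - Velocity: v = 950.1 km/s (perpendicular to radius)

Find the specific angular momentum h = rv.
r = 501.8 Mm = 5.018 × 10^8 m
v = 950.1 km/s = 950100 m/s
h = rv = 5.018 × 10^8 × 950100 = 4.7676 × 10^14 m²/s ≈ 4.768 × 10^14 m²/s

Final answer: h = 4.768 × 10^14 m²/s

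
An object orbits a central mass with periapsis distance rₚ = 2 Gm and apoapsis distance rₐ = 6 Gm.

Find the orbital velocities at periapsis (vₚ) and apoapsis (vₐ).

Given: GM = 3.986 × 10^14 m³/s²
rₚ = 2 Gm = 2 × 10^9 m
rₐ = 6 Gm = 6 × 10^9 m
GM = 3.986 × 10^14 m³/s²
a = (rₚ + rₐ)/2 = 4 × 10^9 m
Vis-viva: v² = GM (2/r − 1/a)
vₚ² = 3.986 × 10^14 × (1 × 10^-9 − 2.5 × 10^-10) = 298950 m²/s²
vₚ = 546.763 m/s ≈ 546.8 m/s
vₐ² = 3.986 × 10^14 × (3.33333 × 10^-10 − 2.5 × 10^-10) = 33216.7 m²/s²
vₐ = 182.254 m/s ≈ 182.3 m/s

Final answer: vₚ = 546.8 m/s, vₐ = 182.3 m/s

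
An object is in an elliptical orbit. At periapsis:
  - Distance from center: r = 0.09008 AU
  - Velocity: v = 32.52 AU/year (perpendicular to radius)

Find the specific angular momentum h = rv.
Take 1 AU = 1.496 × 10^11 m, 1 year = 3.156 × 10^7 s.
r = 0.09008 AU = 1.3476 × 10^10 m
v = 32.52 AU/year = 154151 m/s
h = rv = 1.3476 × 10^10 × 154151 = 2.07733 × 10^15 m²/s ≈ 2.077 × 10^15 m²/s

Final answer: h = 2.077 × 10^15 m²/s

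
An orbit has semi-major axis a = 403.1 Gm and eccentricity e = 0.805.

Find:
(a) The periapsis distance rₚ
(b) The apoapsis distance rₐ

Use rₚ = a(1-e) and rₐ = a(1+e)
a = 403.1 Gm = 4.031 × 10^11 m
e = 0.805:  1 − e = 0.195,  1 + e = 1.805
(a) rₚ = a(1 − e) = 4.031 × 10^11 m × 0.195 = 7.86045 × 10^10 m ≈ 78.6 Gm
(b) rₐ = a(1 + e) = 4.031 × 10^11 m × 1.805 = 7.27596 × 10^11 m ≈ 727.6 Gm

Final answer:
(a) rₚ = 78.6 Gm
(b) rₐ = 727.6 Gm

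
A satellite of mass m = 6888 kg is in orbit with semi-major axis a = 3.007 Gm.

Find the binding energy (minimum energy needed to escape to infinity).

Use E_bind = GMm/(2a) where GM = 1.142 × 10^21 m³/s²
a = 3.007 Gm = 3.007 × 10^9 m
GM = 1.142 × 10^21 m³/s²
m = 6888 kg
GMm = 1.142 × 10^21 × 6888 = 7.8661 × 10^24 m³·kg/s²
2a = 6.014 × 10^9 m
E_bind = GMm/(2a) = 1.30796 × 10^15 J ≈ 1.308 PJ

Final answer: 1.308 PJ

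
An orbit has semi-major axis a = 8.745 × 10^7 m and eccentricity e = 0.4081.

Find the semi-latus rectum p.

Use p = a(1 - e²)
a = 8.745 × 10^7 m
e = 0.4081,  e² = 0.166546,  1 − e² = 0.833454
p = a(1 − e²) = 8.745 × 10^7 m × 0.833454 = 7.28856 × 10^7 m ≈ 7.289 × 10^7 m

Final answer: p = 7.289 × 10^7 m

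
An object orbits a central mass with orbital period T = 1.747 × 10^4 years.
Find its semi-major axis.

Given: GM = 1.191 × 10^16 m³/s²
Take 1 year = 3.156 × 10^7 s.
T = 1.747 × 10^4 years = 5.51353 × 10^11 s
GM = 1.191 × 10^16 m³/s²
Kepler's third law: a³ = GM T² / (4π²)
T² = 3.0399 × 10^23 s²
a³ = (1.191 × 10^16) × (3.0399 × 10^23) / (4π²) = 9.1709 × 10^37 m³
a = (a³)^(1/3) = 4.50959 × 10^12 m ≈ 4.51 Tm

Final answer: 4.51 Tm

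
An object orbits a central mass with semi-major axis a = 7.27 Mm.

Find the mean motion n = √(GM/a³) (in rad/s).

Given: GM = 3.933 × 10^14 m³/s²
a = 7.27 Mm = 7.27 × 10^6 m
GM = 3.933 × 10^14 m³/s²
a³ = 3.84241 × 10^20 m³
GM/a³ = (3.933 × 10^14) / (3.84241 × 10^20) = 1.02358 × 10^-6 s⁻²
n = √(GM/a³) = 0.00101172 rad/s ≈ 0.001012 rad/s

Final answer: n = 0.001012 rad/s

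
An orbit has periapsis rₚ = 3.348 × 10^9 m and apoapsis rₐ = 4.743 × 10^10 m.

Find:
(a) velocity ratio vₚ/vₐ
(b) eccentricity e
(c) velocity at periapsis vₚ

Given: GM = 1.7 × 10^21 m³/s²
rₚ = 3.348 × 10^9 m
rₐ = 4.743 × 10^10 m
GM = 1.7 × 10^21 m³/s²
a = (rₚ + rₐ)/2 = 2.5389 × 10^10 m
e = (rₐ − rₚ)/(rₐ + rₚ) = (4.4082 × 10^10) / (5.0778 × 10^10) = 0.868132
(a) vₚ/vₐ = rₐ/rₚ (angular momentum) = (4.743 × 10^10) / (3.348 × 10^9) = 14.1667 ≈ 14.17
(b) e = 0.868132 ≈ 0.8681
(c) vₚ² = GM (2/rₚ − 1/a) = 1.7 × 10^21 × (5.97372 × 10^-10 − 3.93871 × 10^-11) = 9.48574 × 10^11 m²/s²;  vₚ = 973947 m/s ≈ 973.9 km/s

Final answer:
(a) velocity ratio vₚ/vₐ = 14.17
(b) eccentricity e = 0.8681
(c) velocity at periapsis vₚ = 973.9 km/s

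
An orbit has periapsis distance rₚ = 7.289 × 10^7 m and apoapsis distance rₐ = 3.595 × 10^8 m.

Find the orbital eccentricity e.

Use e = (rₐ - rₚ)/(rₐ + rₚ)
rₚ = 7.289 × 10^7 m
rₐ = 3.595 × 10^8 m
rₐ − rₚ = 2.8661 × 10^8 m
rₐ + rₚ = 4.3239 × 10^8 m
e = (rₐ − rₚ)/(rₐ + rₚ) = 0.662851

Final answer: e = 0.6629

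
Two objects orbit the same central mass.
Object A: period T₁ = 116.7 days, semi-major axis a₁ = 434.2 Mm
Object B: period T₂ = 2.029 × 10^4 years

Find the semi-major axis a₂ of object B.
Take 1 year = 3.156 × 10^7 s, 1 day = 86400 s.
T₁ = 116.7 days = 1.00829 × 10^7 s
T₂ = 2.029 × 10^4 years = 6.40352 × 10^11 s
a₁ = 434.2 Mm = 4.342 × 10^8 m
Kepler's third law: (T₂/T₁)² = (a₂/a₁)³  ⇒  a₂ = a₁ (T₂/T₁)^(2/3)
T₂/T₁ = 63508.9
(T₂/T₁)^(2/3) = 1591.8
a₂ = 4.342 × 10^8 m × 1591.8 = 6.91161 × 10^11 m ≈ 691.2 Gm

Final answer: a₂ = 691.2 Gm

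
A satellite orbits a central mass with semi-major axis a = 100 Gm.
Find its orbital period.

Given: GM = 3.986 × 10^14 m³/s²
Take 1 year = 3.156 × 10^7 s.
a = 100 Gm = 1 × 10^11 m
GM = 3.986 × 10^14 m³/s²
a³ = 1 × 10^33 m³
T = 2π √(a³/GM) = 2π √((1 × 10^33) / (3.986 × 10^14)) = 2π × 1.58391 × 10^9 s
T = 9.95202 × 10^9 s ≈ 315.3 years

Final answer: 315.3 years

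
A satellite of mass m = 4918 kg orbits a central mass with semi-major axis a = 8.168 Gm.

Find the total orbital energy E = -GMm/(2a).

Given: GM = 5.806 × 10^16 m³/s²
a = 8.168 Gm = 8.168 × 10^9 m
GM = 5.806 × 10^16 m³/s²
2a = 1.6336 × 10^10 m
GMm = 5.806 × 10^16 × 4918 = 2.85539 × 10^20 m³·kg/s²
E = −GMm/(2a) = -1.74791 × 10^10 J ≈ -17.48 GJ

Final answer: -17.48 GJ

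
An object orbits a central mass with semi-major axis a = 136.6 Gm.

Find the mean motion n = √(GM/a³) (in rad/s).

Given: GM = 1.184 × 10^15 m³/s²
a = 136.6 Gm = 1.366 × 10^11 m
GM = 1.184 × 10^15 m³/s²
a³ = 2.5489 × 10^33 m³
GM/a³ = (1.184 × 10^15) / (2.5489 × 10^33) = 4.64515 × 10^-19 s⁻²
n = √(GM/a³) = 6.81553 × 10^-10 rad/s ≈ 6.816 × 10^-10 rad/s

Final answer: n = 6.816 × 10^-10 rad/s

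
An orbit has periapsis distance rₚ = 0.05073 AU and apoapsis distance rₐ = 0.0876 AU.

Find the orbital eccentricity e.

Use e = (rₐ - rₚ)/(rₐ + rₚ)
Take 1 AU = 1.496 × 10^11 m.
rₚ = 0.05073 AU = 7.58921 × 10^9 m
rₐ = 0.0876 AU = 1.3105 × 10^10 m
rₐ − rₚ = 5.51575 × 10^9 m
rₐ + rₚ = 2.06942 × 10^10 m
e = (rₐ − rₚ)/(rₐ + rₚ) = 0.266537

Final answer: e = 0.2665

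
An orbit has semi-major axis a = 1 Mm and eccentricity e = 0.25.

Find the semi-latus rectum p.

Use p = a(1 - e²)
a = 1 Mm = 1 × 10^6 m
e = 0.25,  e² = 0.0625,  1 − e² = 0.9375
p = a(1 − e²) = 1 × 10^6 m × 0.9375 = 937500 m ≈ 937.5 km

Final answer: p = 937.5 km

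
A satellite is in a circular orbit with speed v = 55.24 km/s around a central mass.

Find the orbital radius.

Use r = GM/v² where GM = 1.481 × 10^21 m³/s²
v = 55.24 km/s = 55240 m/s
GM = 1.481 × 10^21 m³/s²
v² = 3.05146 × 10^9 m²/s²
r = GM/v² = (1.481 × 10^21) / (3.05146 × 10^9) = 4.85342 × 10^11 m ≈ 4.853 × 10^11 m

Final answer: 4.853 × 10^11 m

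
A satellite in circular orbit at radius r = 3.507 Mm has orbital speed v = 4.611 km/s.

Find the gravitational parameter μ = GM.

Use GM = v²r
r = 3.507 Mm = 3.507 × 10^6 m
v = 4.611 km/s = 4611 m/s
v² = 2.12613 × 10^7 m²/s²
GM = v²r = 2.12613 × 10^7 × 3.507 × 10^6 = 7.45635 × 10^13 m³/s²
GM ≈ 7.456 × 10^13 m³/s²

Final answer: GM = 7.456 × 10^13 m³/s²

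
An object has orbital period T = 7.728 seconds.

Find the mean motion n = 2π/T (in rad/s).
T = 7.728 seconds
n = 2π / 7.728 s = 0.813042 rad/s ≈ 0.813 rad/s

Final answer: n = 0.813 rad/s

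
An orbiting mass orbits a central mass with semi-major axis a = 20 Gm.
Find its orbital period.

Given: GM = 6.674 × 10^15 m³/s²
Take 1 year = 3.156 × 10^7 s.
a = 20 Gm = 2 × 10^10 m
GM = 6.674 × 10^15 m³/s²
a³ = 8 × 10^30 m³
T = 2π √(a³/GM) = 2π √((8 × 10^30) / (6.674 × 10^15)) = 2π × 3.4622 × 10^7 s
T = 2.17536 × 10^8 s ≈ 6.893 years

Final answer: 6.893 years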